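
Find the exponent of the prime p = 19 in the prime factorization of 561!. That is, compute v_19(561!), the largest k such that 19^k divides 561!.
v_19(561!) = 30

Legendre's formula: v_p(n!) = Σ_{k ≥ 1} ⌊n / p^k⌋. For p = 19, n = 561, the terms are:
  ⌊561/19^1⌋ = ⌊561/19⌋ = 29
  ⌊561/19^2⌋ = ⌊561/361⌋ = 1
(the next term ⌊561/19^3⌋ = 0, terminating the sum). Summing: v_19(561!) = 29 + 1 = 30.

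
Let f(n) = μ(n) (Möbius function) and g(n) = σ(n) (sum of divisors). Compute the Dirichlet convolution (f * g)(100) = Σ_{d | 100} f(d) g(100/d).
(μ * σ)(100) = 100

Divisors of 100: [1, 2, 4, 5, 10, 20, 25, 50, 100]. For each d | 100:
  d = 1: μ(1) · σ(100/1) = 1 · 217 = 217
  d = 2: μ(2) · σ(100/2) = -1 · 93 = -93
  d = 4: μ(4) · σ(100/4) = 0 · 31 = 0
  d = 5: μ(5) · σ(100/5) = -1 · 42 = -42
  d = 10: μ(10) · σ(100/10) = 1 · 18 = 18
  d = 20: μ(20) · σ(100/20) = 0 · 6 = 0
  d = 25: μ(25) · σ(100/25) = 0 · 7 = 0
  d = 50: μ(50) · σ(100/50) = 0 · 3 = 0
  d = 100: μ(100) · σ(100/100) = 0 · 1 = 0
Summing: (μ * σ)(100) = 217 + -93 + 0 + -42 + 18 + 0 + 0 + 0 + 0 = 100.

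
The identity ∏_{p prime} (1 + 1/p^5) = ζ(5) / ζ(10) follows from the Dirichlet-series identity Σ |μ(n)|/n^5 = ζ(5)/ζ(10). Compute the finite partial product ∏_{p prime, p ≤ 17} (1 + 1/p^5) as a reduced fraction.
∏ = 45072610603883567072/43510716535257846875

The primes p ≤ 17 are [2, 3, 5, 7, 11, 13, 17]. For each, (1 + 1/p^5) = (p^5 + 1)/p^5. Multiplying these fractions over p ∈ [2, 3, 5, 7, 11, 13, 17] gives 45072610603883567072/43510716535257846875. (In the limit P → ∞ this tends to ζ(5)/ζ(10).)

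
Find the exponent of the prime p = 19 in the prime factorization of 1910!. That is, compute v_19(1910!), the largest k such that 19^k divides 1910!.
v_19(1910!) = 105

Legendre's formula: v_p(n!) = Σ_{k ≥ 1} ⌊n / p^k⌋. For p = 19, n = 1910, the terms are:
  ⌊1910/19^1⌋ = ⌊1910/19⌋ = 100
  ⌊1910/19^2⌋ = ⌊1910/361⌋ = 5
(the next term ⌊1910/19^3⌋ = 0, terminating the sum). Summing: v_19(1910!) = 100 + 5 = 105.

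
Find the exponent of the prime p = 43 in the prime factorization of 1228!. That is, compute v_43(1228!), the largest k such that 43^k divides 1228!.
v_43(1228!) = 28

Legendre's formula: v_p(n!) = Σ_{k ≥ 1} ⌊n / p^k⌋. For p = 43, n = 1228, the terms are:
  ⌊1228/43^1⌋ = ⌊1228/43⌋ = 28
(the next term ⌊1228/43^2⌋ = 0, terminating the sum). Summing: v_43(1228!) = 28 = 28.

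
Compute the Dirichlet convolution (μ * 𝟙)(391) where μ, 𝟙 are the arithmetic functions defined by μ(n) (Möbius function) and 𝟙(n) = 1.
(μ * 𝟙)(391) = 0

Divisors of 391: [1, 17, 23, 391]. For each d | 391:
  d = 1: μ(1) · 𝟙(391/1) = 1 · 1 = 1
  d = 17: μ(17) · 𝟙(391/17) = -1 · 1 = -1
  d = 23: μ(23) · 𝟙(391/23) = -1 · 1 = -1
  d = 391: μ(391) · 𝟙(391/391) = 1 · 1 = 1
Summing: (μ * 𝟙)(391) = 1 + -1 + -1 + 1 = 0.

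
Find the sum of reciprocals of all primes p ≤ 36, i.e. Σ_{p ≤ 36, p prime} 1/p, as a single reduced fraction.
Σ 1/p = 314016924901/200560490130

π(36) = 11, so the primes ≤ 36 are [2, 3, 5, 7, 11, 13, 17, 19, 23, 29, 31]. Summing 1/p over these primes: 314016924901/200560490130 ≈ 1.5657. Mertens estimate ln ln(36) + 0.2615 ≈ 1.5378.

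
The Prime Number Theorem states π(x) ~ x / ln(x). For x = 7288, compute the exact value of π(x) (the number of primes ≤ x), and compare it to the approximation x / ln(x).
π(7288) = 929;  x/ln(x) ≈ 819.43;  relative error ≈ 11.79%.

Directly count primes up to 7288: π(7288) = 929. The PNT approximation gives 7288/ln(7288) ≈ 7288/8.89398 ≈ 819.43. Relative error (π(x) − x/ln(x)) / π(x) ≈ 11.79%; the approximation is known to undercount slightly (Li(x) is a better estimate).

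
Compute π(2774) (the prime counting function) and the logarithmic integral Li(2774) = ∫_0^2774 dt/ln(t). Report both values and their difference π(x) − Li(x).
π(2774) = 403;  Li(2774) ≈ 414.39;  π(x) − Li(x) ≈ -11.39.

Direct count of primes ≤ 2774 gives π(2774) = 403. Numerical evaluation of the logarithmic integral gives Li(2774) ≈ 414.39. The difference π(x) − Li(x) ≈ -11.39 is typically negative for small/moderate x (Li(x) overestimates), though Littlewood's theorem shows this sign changes infinitely often.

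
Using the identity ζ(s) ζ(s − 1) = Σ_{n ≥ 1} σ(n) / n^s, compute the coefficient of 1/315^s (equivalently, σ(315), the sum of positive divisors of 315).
σ(315) = 624

In the product (Σ m^0/m^s)(Σ k / k^s) = Σ (Σ_{d | n} d) / n^s, the coefficient of 1/n^s is σ(n) = Σ_{d | n} d. For n = 315, divisors are [1, 3, 5, 7, 9, 15, 21, 35, 45, 63, 105, 315]; summing: σ(315) = 624.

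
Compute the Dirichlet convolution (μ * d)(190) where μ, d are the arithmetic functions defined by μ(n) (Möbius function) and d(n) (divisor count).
(μ * d)(190) = 1

Divisors of 190: [1, 2, 5, 10, 19, 38, 95, 190]. For each d | 190:
  d = 1: μ(1) · d(190/1) = 1 · 8 = 8
  d = 2: μ(2) · d(190/2) = -1 · 4 = -4
  d = 5: μ(5) · d(190/5) = -1 · 4 = -4
  d = 10: μ(10) · d(190/10) = 1 · 2 = 2
  d = 19: μ(19) · d(190/19) = -1 · 4 = -4
  d = 38: μ(38) · d(190/38) = 1 · 2 = 2
  d = 95: μ(95) · d(190/95) = 1 · 2 = 2
  d = 190: μ(190) · d(190/190) = -1 · 1 = -1
Summing: (μ * d)(190) = 8 + -4 + -4 + 2 + -4 + 2 + 2 + -1 = 1.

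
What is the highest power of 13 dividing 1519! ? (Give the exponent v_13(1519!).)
v_13(1519!) = 124

Legendre's formula: v_p(n!) = Σ_{k ≥ 1} ⌊n / p^k⌋. For p = 13, n = 1519, the terms are:
  ⌊1519/13^1⌋ = ⌊1519/13⌋ = 116
  ⌊1519/13^2⌋ = ⌊1519/169⌋ = 8
(the next term ⌊1519/13^3⌋ = 0, terminating the sum). Summing: v_13(1519!) = 116 + 8 = 124.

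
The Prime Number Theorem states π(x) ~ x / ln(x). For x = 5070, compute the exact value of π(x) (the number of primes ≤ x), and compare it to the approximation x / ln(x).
π(5070) = 677;  x/ln(x) ≈ 594.30;  relative error ≈ 12.22%.

Directly count primes up to 5070: π(5070) = 677. The PNT approximation gives 5070/ln(5070) ≈ 5070/8.53110 ≈ 594.30. Relative error (π(x) − x/ln(x)) / π(x) ≈ 12.22%; the approximation is known to undercount slightly (Li(x) is a better estimate).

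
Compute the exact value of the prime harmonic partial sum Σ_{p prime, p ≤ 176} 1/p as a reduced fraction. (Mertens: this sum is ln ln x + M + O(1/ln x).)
Σ 1/p = 319420215161551700804173656907103406301944826032199624513259054823197/166589903787325219380851695350896256250980509594874862046961683989710

π(176) = 40, so the primes ≤ 176 are [2, 3, 5, 7, 11, 13, 17, 19, 23, 29, 31, 37, 41, 43, 47, 53, 59, 61, 67, 71, 73, 79, 83, 89, 97, 101, 103, 107, 109, 113, 127, 131, 137, 139, 149, 151, 157, 163, 167, 173]. Summing 1/p over these primes: 319420215161551700804173656907103406301944826032199624513259054823197/166589903787325219380851695350896256250980509594874862046961683989710 ≈ 1.9174. Mertens estimate ln ln(176) + 0.2615 ≈ 1.9045.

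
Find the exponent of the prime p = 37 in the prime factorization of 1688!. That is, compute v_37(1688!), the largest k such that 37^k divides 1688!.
v_37(1688!) = 46

Legendre's formula: v_p(n!) = Σ_{k ≥ 1} ⌊n / p^k⌋. For p = 37, n = 1688, the terms are:
  ⌊1688/37^1⌋ = ⌊1688/37⌋ = 45
  ⌊1688/37^2⌋ = ⌊1688/1369⌋ = 1
(the next term ⌊1688/37^3⌋ = 0, terminating the sum). Summing: v_37(1688!) = 45 + 1 = 46.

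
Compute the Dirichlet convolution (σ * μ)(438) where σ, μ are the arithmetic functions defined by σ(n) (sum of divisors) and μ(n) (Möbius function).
(σ * μ)(438) = 438

Divisors of 438: [1, 2, 3, 6, 73, 146, 219, 438]. For each d | 438:
  d = 1: σ(1) · μ(438/1) = 1 · -1 = -1
  d = 2: σ(2) · μ(438/2) = 3 · 1 = 3
  d = 3: σ(3) · μ(438/3) = 4 · 1 = 4
  d = 6: σ(6) · μ(438/6) = 12 · -1 = -12
  d = 73: σ(73) · μ(438/73) = 74 · 1 = 74
  d = 146: σ(146) · μ(438/146) = 222 · -1 = -222
  d = 219: σ(219) · μ(438/219) = 296 · -1 = -296
  d = 438: σ(438) · μ(438/438) = 888 · 1 = 888
Summing: (σ * μ)(438) = -1 + 3 + 4 + -12 + 74 + -222 + -296 + 888 = 438.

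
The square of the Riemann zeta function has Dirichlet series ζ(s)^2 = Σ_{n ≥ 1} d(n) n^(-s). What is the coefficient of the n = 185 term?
d(185) = 4

ζ(s)^2 = (Σ 1/m^s)(Σ 1/k^s). The coefficient of 1/n^s in the product is the number of ordered pairs (m, k) with mk = n, which equals d(n). For n = 185, divisors are [1, 5, 37, 185], so d(185) = 4.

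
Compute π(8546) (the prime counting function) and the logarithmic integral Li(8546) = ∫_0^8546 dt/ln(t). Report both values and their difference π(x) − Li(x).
π(8546) = 1066;  Li(8546) ≈ 1086.94;  π(x) − Li(x) ≈ -20.94.

Direct count of primes ≤ 8546 gives π(8546) = 1066. Numerical evaluation of the logarithmic integral gives Li(8546) ≈ 1086.94. The difference π(x) − Li(x) ≈ -20.94 is typically negative for small/moderate x (Li(x) overestimates), though Littlewood's theorem shows this sign changes infinitely often.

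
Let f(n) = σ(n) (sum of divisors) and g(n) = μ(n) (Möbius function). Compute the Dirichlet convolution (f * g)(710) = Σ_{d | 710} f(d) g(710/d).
(σ * μ)(710) = 710

Divisors of 710: [1, 2, 5, 10, 71, 142, 355, 710]. For each d | 710:
  d = 1: σ(1) · μ(710/1) = 1 · -1 = -1
  d = 2: σ(2) · μ(710/2) = 3 · 1 = 3
  d = 5: σ(5) · μ(710/5) = 6 · 1 = 6
  d = 10: σ(10) · μ(710/10) = 18 · -1 = -18
  d = 71: σ(71) · μ(710/71) = 72 · 1 = 72
  d = 142: σ(142) · μ(710/142) = 216 · -1 = -216
  d = 355: σ(355) · μ(710/355) = 432 · -1 = -432
  d = 710: σ(710) · μ(710/710) = 1296 · 1 = 1296
Summing: (σ * μ)(710) = -1 + 3 + 6 + -18 + 72 + -216 + -432 + 1296 = 710.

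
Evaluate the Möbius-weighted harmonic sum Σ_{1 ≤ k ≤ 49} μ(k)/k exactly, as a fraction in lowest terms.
Σ μ(k)/k = -12611493192339623/614889782588491410

Values of μ(k) for 1 ≤ k ≤ 49: μ(1) = 1, μ(2) = -1, μ(3) = -1, μ(5) = -1, μ(6) = 1, μ(7) = -1, μ(10) = 1, μ(11) = -1, μ(13) = -1, μ(14) = 1, μ(15) = 1, μ(17) = -1, μ(19) = -1, μ(21) = 1, μ(22) = 1, μ(23) = -1, μ(26) = 1, μ(29) = -1, μ(30) = -1, μ(31) = -1, μ(33) = 1, μ(34) = 1, μ(35) = 1, μ(37) = -1, μ(38) = 1, μ(39) = 1, μ(41) = -1, μ(42) = -1, μ(43) = -1, μ(46) = 1, μ(47) = -1, with μ = 0 on non-squarefree integers. Summing μ(k)/k for k where μ(k) ≠ 0 gives -12611493192339623/614889782588491410 ≈ -0.0205. (PNT ⟺ this sum → 0 as n → ∞.)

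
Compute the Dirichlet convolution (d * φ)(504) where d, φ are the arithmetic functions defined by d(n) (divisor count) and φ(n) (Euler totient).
(d * φ)(504) = 1560

Divisors of 504: [1, 2, 3, 4, 6, 7, 8, 9, 12, 14, 18, 21, 24, 28, 36, 42, 56, 63, 72, 84, 126, 168, 252, 504]. For each d | 504:
  d = 1: d(1) · φ(504/1) = 1 · 144 = 144
  d = 2: d(2) · φ(504/2) = 2 · 72 = 144
  d = 3: d(3) · φ(504/3) = 2 · 48 = 96
  d = 4: d(4) · φ(504/4) = 3 · 36 = 108
  d = 6: d(6) · φ(504/6) = 4 · 24 = 96
  d = 7: d(7) · φ(504/7) = 2 · 24 = 48
  d = 8: d(8) · φ(504/8) = 4 · 36 = 144
  d = 9: d(9) · φ(504/9) = 3 · 24 = 72
  d = 12: d(12) · φ(504/12) = 6 · 12 = 72
  d = 14: d(14) · φ(504/14) = 4 · 12 = 48
  d = 18: d(18) · φ(504/18) = 6 · 12 = 72
  d = 21: d(21) · φ(504/21) = 4 · 8 = 32
  d = 24: d(24) · φ(504/24) = 8 · 12 = 96
  d = 28: d(28) · φ(504/28) = 6 · 6 = 36
  d = 36: d(36) · φ(504/36) = 9 · 6 = 54
  d = 42: d(42) · φ(504/42) = 8 · 4 = 32
  d = 56: d(56) · φ(504/56) = 8 · 6 = 48
  d = 63: d(63) · φ(504/63) = 6 · 4 = 24
  d = 72: d(72) · φ(504/72) = 12 · 6 = 72
  d = 84: d(84) · φ(504/84) = 12 · 2 = 24
  d = 126: d(126) · φ(504/126) = 12 · 2 = 24
  d = 168: d(168) · φ(504/168) = 16 · 2 = 32
  d = 252: d(252) · φ(504/252) = 18 · 1 = 18
  d = 504: d(504) · φ(504/504) = 24 · 1 = 24
Summing: (d * φ)(504) = 144 + 144 + 96 + 108 + 96 + 48 + 144 + 72 + 72 + 48 + 72 + 32 + 96 + 36 + 54 + 32 + 48 + 24 + 72 + 24 + 24 + 32 + 18 + 24 = 1560.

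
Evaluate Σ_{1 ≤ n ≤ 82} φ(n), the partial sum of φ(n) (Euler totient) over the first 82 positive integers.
Σ_{n ≤ 82} φ(n) = 2060

Compute φ(n) for each 1 ≤ n ≤ 82: φ(1) = 1, φ(2) = 1, φ(3) = 2, φ(4) = 2, φ(5) = 4, φ(6) = 2, φ(7) = 6, φ(8) = 4, φ(9) = 6, φ(10) = 4, φ(11) = 10, φ(12) = 4, φ(13) = 12, φ(14) = 6, φ(15) = 8, φ(16) = 8, φ(17) = 16, φ(18) = 6, φ(19) = 18, φ(20) = 8, φ(21) = 12, φ(22) = 10, φ(23) = 22, φ(24) = 8, φ(25) = 20, φ(26) = 12, φ(27) = 18, φ(28) = 12, φ(29) = 28, φ(30) = 8, φ(31) = 30, φ(32) = 16, φ(33) = 20, φ(34) = 16, φ(35) = 24, φ(36) = 12, φ(37) = 36, φ(38) = 18, φ(39) = 24, φ(40) = 16, φ(41) = 40, φ(42) = 12, φ(43) = 42, φ(44) = 20, φ(45) = 24, φ(46) = 22, φ(47) = 46, φ(48) = 16, φ(49) = 42, φ(50) = 20, φ(51) = 32, φ(52) = 24, φ(53) = 52, φ(54) = 18, φ(55) = 40, φ(56) = 24, φ(57) = 36, φ(58) = 28, φ(59) = 58, φ(60) = 16, φ(61) = 60, φ(62) = 30, φ(63) = 36, φ(64) = 32, φ(65) = 48, φ(66) = 20, φ(67) = 66, φ(68) = 32, φ(69) = 44, φ(70) = 24, φ(71) = 70, φ(72) = 24, φ(73) = 72, φ(74) = 36, φ(75) = 40, φ(76) = 36, φ(77) = 60, φ(78) = 24, φ(79) = 78, φ(80) = 32, φ(81) = 54, φ(82) = 40. Summing all 82 values: 2060. (Average order: Σ_{n ≤ x} φ(n) ~ (3/π²) x². For x = 82, (3/π²)·82² ≈ 2043.85.)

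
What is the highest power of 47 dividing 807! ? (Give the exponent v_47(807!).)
v_47(807!) = 17

Legendre's formula: v_p(n!) = Σ_{k ≥ 1} ⌊n / p^k⌋. For p = 47, n = 807, the terms are:
  ⌊807/47^1⌋ = ⌊807/47⌋ = 17
(the next term ⌊807/47^2⌋ = 0, terminating the sum). Summing: v_47(807!) = 17 = 17.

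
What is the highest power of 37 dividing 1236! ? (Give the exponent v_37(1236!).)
v_37(1236!) = 33

Legendre's formula: v_p(n!) = Σ_{k ≥ 1} ⌊n / p^k⌋. For p = 37, n = 1236, the terms are:
  ⌊1236/37^1⌋ = ⌊1236/37⌋ = 33
(the next term ⌊1236/37^2⌋ = 0, terminating the sum). Summing: v_37(1236!) = 33 = 33.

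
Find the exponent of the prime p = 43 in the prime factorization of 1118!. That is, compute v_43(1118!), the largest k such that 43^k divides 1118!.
v_43(1118!) = 26

Legendre's formula: v_p(n!) = Σ_{k ≥ 1} ⌊n / p^k⌋. For p = 43, n = 1118, the terms are:
  ⌊1118/43^1⌋ = ⌊1118/43⌋ = 26
(the next term ⌊1118/43^2⌋ = 0, terminating the sum). Summing: v_43(1118!) = 26 = 26.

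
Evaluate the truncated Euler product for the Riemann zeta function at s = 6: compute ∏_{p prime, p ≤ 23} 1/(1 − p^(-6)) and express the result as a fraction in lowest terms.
∏ = 7921457489978054880231124911875/7786417203783354362865572118528

The primes p ≤ 23 are [2, 3, 5, 7, 11, 13, 17, 19, 23]. For each prime, (1 − 1/p^6)^(-1) = p^6 / (p^6 − 1). The product is (1 − 1/2^6)^(-1), (1 − 1/3^6)^(-1), (1 − 1/5^6)^(-1), (1 − 1/7^6)^(-1), (1 − 1/11^6)^(-1), (1 − 1/13^6)^(-1), (1 − 1/17^6)^(-1), (1 − 1/19^6)^(-1), (1 − 1/23^6)^(-1) = ∏ p^6 / (p^6 − 1) = 7921457489978054880231124911875/7786417203783354362865572118528.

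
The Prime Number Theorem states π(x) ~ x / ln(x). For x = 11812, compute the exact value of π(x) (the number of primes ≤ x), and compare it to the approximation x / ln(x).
π(11812) = 1415;  x/ln(x) ≈ 1259.70;  relative error ≈ 10.98%.

Directly count primes up to 11812: π(11812) = 1415. The PNT approximation gives 11812/ln(11812) ≈ 11812/9.37687 ≈ 1259.70. Relative error (π(x) − x/ln(x)) / π(x) ≈ 10.98%; the approximation is known to undercount slightly (Li(x) is a better estimate).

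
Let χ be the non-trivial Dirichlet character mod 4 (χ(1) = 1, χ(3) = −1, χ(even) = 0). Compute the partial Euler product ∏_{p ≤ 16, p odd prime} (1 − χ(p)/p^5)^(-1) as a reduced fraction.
∏ = 700807599951834375/703510729567397888

The odd primes p ≤ 16 are [3, 5, 7, 11, 13]. For each, χ(p) = 1 if p ≡ 1 mod 4, χ(p) = −1 if p ≡ 3 mod 4. Taking (1 − χ(p)/p^5)^(-1) = p^5/(p^5 − χ(p)): (1 − (-1)/3^5)^(-1) · (1 − (1)/5^5)^(-1) · (1 − (-1)/7^5)^(-1) · (1 − (-1)/11^5)^(-1) · (1 − (1)/13^5)^(-1) = 700807599951834375/703510729567397888.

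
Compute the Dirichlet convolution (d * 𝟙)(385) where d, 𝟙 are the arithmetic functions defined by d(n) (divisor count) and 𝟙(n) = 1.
(d * 𝟙)(385) = 27

Divisors of 385: [1, 5, 7, 11, 35, 55, 77, 385]. For each d | 385:
  d = 1: d(1) · 𝟙(385/1) = 1 · 1 = 1
  d = 5: d(5) · 𝟙(385/5) = 2 · 1 = 2
  d = 7: d(7) · 𝟙(385/7) = 2 · 1 = 2
  d = 11: d(11) · 𝟙(385/11) = 2 · 1 = 2
  d = 35: d(35) · 𝟙(385/35) = 4 · 1 = 4
  d = 55: d(55) · 𝟙(385/55) = 4 · 1 = 4
  d = 77: d(77) · 𝟙(385/77) = 4 · 1 = 4
  d = 385: d(385) · 𝟙(385/385) = 8 · 1 = 8
Summing: (d * 𝟙)(385) = 1 + 2 + 2 + 2 + 4 + 4 + 4 + 8 = 27.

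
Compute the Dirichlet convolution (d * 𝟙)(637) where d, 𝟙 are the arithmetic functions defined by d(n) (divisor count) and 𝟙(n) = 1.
(d * 𝟙)(637) = 18

Divisors of 637: [1, 7, 13, 49, 91, 637]. For each d | 637:
  d = 1: d(1) · 𝟙(637/1) = 1 · 1 = 1
  d = 7: d(7) · 𝟙(637/7) = 2 · 1 = 2
  d = 13: d(13) · 𝟙(637/13) = 2 · 1 = 2
  d = 49: d(49) · 𝟙(637/49) = 3 · 1 = 3
  d = 91: d(91) · 𝟙(637/91) = 4 · 1 = 4
  d = 637: d(637) · 𝟙(637/637) = 6 · 1 = 6
Summing: (d * 𝟙)(637) = 1 + 2 + 2 + 3 + 4 + 6 = 18.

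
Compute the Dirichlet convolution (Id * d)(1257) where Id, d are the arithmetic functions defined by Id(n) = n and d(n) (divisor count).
(Id * d)(1257) = 2105

Divisors of 1257: [1, 3, 419, 1257]. For each d | 1257:
  d = 1: Id(1) · d(1257/1) = 1 · 4 = 4
  d = 3: Id(3) · d(1257/3) = 3 · 2 = 6
  d = 419: Id(419) · d(1257/419) = 419 · 2 = 838
  d = 1257: Id(1257) · d(1257/1257) = 1257 · 1 = 1257
Summing: (Id * d)(1257) = 4 + 6 + 838 + 1257 = 2105.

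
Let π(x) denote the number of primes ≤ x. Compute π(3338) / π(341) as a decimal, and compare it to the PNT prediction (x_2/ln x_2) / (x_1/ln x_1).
π(3338)/π(341) = 470/68 ≈ 6.9118;  PNT prediction ≈ 7.0364.

π(341) = 68 and π(3338) = 470, so π(3338)/π(341) ≈ 6.9118. The PNT-predicted ratio is (3338/ln(3338)) / (341/ln(341)) ≈ 7.0364. The two agree to within a few percent, as expected.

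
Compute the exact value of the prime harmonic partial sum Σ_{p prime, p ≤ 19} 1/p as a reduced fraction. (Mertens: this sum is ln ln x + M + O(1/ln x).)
Σ 1/p = 14117683/9699690

π(19) = 8, so the primes ≤ 19 are [2, 3, 5, 7, 11, 13, 17, 19]. Summing 1/p over these primes: 14117683/9699690 ≈ 1.4555. Mertens estimate ln ln(19) + 0.2615 ≈ 1.3414.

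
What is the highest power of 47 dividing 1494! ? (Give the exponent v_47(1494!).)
v_47(1494!) = 31

Legendre's formula: v_p(n!) = Σ_{k ≥ 1} ⌊n / p^k⌋. For p = 47, n = 1494, the terms are:
  ⌊1494/47^1⌋ = ⌊1494/47⌋ = 31
(the next term ⌊1494/47^2⌋ = 0, terminating the sum). Summing: v_47(1494!) = 31 = 31.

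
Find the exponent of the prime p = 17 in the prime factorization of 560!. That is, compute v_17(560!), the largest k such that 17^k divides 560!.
v_17(560!) = 33

Legendre's formula: v_p(n!) = Σ_{k ≥ 1} ⌊n / p^k⌋. For p = 17, n = 560, the terms are:
  ⌊560/17^1⌋ = ⌊560/17⌋ = 32
  ⌊560/17^2⌋ = ⌊560/289⌋ = 1
(the next term ⌊560/17^3⌋ = 0, terminating the sum). Summing: v_17(560!) = 32 + 1 = 33.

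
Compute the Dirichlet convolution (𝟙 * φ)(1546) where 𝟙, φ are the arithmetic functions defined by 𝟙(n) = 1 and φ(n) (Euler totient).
(𝟙 * φ)(1546) = 1546

Divisors of 1546: [1, 2, 773, 1546]. For each d | 1546:
  d = 1: 𝟙(1) · φ(1546/1) = 1 · 772 = 772
  d = 2: 𝟙(2) · φ(1546/2) = 1 · 772 = 772
  d = 773: 𝟙(773) · φ(1546/773) = 1 · 1 = 1
  d = 1546: 𝟙(1546) · φ(1546/1546) = 1 · 1 = 1
Summing: (𝟙 * φ)(1546) = 772 + 772 + 1 + 1 = 1546.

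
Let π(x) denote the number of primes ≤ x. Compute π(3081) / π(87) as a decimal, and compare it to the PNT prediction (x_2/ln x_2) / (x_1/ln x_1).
π(3081)/π(87) = 440/23 ≈ 19.1304;  PNT prediction ≈ 19.6881.

π(87) = 23 and π(3081) = 440, so π(3081)/π(87) ≈ 19.1304. The PNT-predicted ratio is (3081/ln(3081)) / (87/ln(87)) ≈ 19.6881. The two agree to within a few percent, as expected.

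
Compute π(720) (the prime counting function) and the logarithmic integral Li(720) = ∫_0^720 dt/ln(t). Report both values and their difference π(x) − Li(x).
π(720) = 128;  Li(720) ≈ 136.14;  π(x) − Li(x) ≈ -8.14.

Direct count of primes ≤ 720 gives π(720) = 128. Numerical evaluation of the logarithmic integral gives Li(720) ≈ 136.14. The difference π(x) − Li(x) ≈ -8.14 is typically negative for small/moderate x (Li(x) overestimates), though Littlewood's theorem shows this sign changes infinitely often.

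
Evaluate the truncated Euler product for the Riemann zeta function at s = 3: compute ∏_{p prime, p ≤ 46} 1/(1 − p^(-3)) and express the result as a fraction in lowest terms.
∏ = 11622300127850926153432227486340003/9669167824002218213355442162630656

The primes p ≤ 46 are [2, 3, 5, 7, 11, 13, 17, 19, 23, 29, 31, 37, 41, 43]. For each prime, (1 − 1/p^3)^(-1) = p^3 / (p^3 − 1). The product is (1 − 1/2^3)^(-1), (1 − 1/3^3)^(-1), (1 − 1/5^3)^(-1), (1 − 1/7^3)^(-1), (1 − 1/11^3)^(-1), (1 − 1/13^3)^(-1), (1 − 1/17^3)^(-1), (1 − 1/19^3)^(-1), (1 − 1/23^3)^(-1), (1 − 1/29^3)^(-1), (1 − 1/31^3)^(-1), (1 − 1/37^3)^(-1), (1 − 1/41^3)^(-1), (1 − 1/43^3)^(-1) = ∏ p^3 / (p^3 − 1) = 11622300127850926153432227486340003/9669167824002218213355442162630656.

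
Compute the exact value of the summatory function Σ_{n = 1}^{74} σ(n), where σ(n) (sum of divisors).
Σ_{n ≤ 74} σ(n) = 4520

Compute σ(n) for each 1 ≤ n ≤ 74: σ(1) = 1, σ(2) = 3, σ(3) = 4, σ(4) = 7, σ(5) = 6, σ(6) = 12, σ(7) = 8, σ(8) = 15, σ(9) = 13, σ(10) = 18, σ(11) = 12, σ(12) = 28, σ(13) = 14, σ(14) = 24, σ(15) = 24, σ(16) = 31, σ(17) = 18, σ(18) = 39, σ(19) = 20, σ(20) = 42, σ(21) = 32, σ(22) = 36, σ(23) = 24, σ(24) = 60, σ(25) = 31, σ(26) = 42, σ(27) = 40, σ(28) = 56, σ(29) = 30, σ(30) = 72, σ(31) = 32, σ(32) = 63, σ(33) = 48, σ(34) = 54, σ(35) = 48, σ(36) = 91, σ(37) = 38, σ(38) = 60, σ(39) = 56, σ(40) = 90, σ(41) = 42, σ(42) = 96, σ(43) = 44, σ(44) = 84, σ(45) = 78, σ(46) = 72, σ(47) = 48, σ(48) = 124, σ(49) = 57, σ(50) = 93, σ(51) = 72, σ(52) = 98, σ(53) = 54, σ(54) = 120, σ(55) = 72, σ(56) = 120, σ(57) = 80, σ(58) = 90, σ(59) = 60, σ(60) = 168, σ(61) = 62, σ(62) = 96, σ(63) = 104, σ(64) = 127, σ(65) = 84, σ(66) = 144, σ(67) = 68, σ(68) = 126, σ(69) = 96, σ(70) = 144, σ(71) = 72, σ(72) = 195, σ(73) = 74, σ(74) = 114. Summing all 74 values: 4520. (Average order: Σ_{n ≤ x} σ(n) ~ (π²/12) x². For x = 74, (π²/12)·74² ≈ 4503.83.)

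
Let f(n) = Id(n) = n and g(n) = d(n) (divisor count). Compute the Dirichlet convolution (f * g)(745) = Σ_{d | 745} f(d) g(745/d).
(Id * d)(745) = 1057

Divisors of 745: [1, 5, 149, 745]. For each d | 745:
  d = 1: Id(1) · d(745/1) = 1 · 4 = 4
  d = 5: Id(5) · d(745/5) = 5 · 2 = 10
  d = 149: Id(149) · d(745/149) = 149 · 2 = 298
  d = 745: Id(745) · d(745/745) = 745 · 1 = 745
Summing: (Id * d)(745) = 4 + 10 + 298 + 745 = 1057.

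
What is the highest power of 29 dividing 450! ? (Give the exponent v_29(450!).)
v_29(450!) = 15

Legendre's formula: v_p(n!) = Σ_{k ≥ 1} ⌊n / p^k⌋. For p = 29, n = 450, the terms are:
  ⌊450/29^1⌋ = ⌊450/29⌋ = 15
(the next term ⌊450/29^2⌋ = 0, terminating the sum). Summing: v_29(450!) = 15 = 15.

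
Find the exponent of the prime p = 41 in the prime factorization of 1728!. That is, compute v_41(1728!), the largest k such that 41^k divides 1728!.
v_41(1728!) = 43

Legendre's formula: v_p(n!) = Σ_{k ≥ 1} ⌊n / p^k⌋. For p = 41, n = 1728, the terms are:
  ⌊1728/41^1⌋ = ⌊1728/41⌋ = 42
  ⌊1728/41^2⌋ = ⌊1728/1681⌋ = 1
(the next term ⌊1728/41^3⌋ = 0, terminating the sum). Summing: v_41(1728!) = 42 + 1 = 43.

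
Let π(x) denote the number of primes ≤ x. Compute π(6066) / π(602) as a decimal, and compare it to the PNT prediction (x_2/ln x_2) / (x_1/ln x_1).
π(6066)/π(602) = 790/110 ≈ 7.1818;  PNT prediction ≈ 7.4039.

π(602) = 110 and π(6066) = 790, so π(6066)/π(602) ≈ 7.1818. The PNT-predicted ratio is (6066/ln(6066)) / (602/ln(602)) ≈ 7.4039. The two agree to within a few percent, as expected.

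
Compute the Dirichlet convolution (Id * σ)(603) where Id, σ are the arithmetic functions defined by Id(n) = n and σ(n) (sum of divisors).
(Id * σ)(603) = 4590

Divisors of 603: [1, 3, 9, 67, 201, 603]. For each d | 603:
  d = 1: Id(1) · σ(603/1) = 1 · 884 = 884
  d = 3: Id(3) · σ(603/3) = 3 · 272 = 816
  d = 9: Id(9) · σ(603/9) = 9 · 68 = 612
  d = 67: Id(67) · σ(603/67) = 67 · 13 = 871
  d = 201: Id(201) · σ(603/201) = 201 · 4 = 804
  d = 603: Id(603) · σ(603/603) = 603 · 1 = 603
Summing: (Id * σ)(603) = 884 + 816 + 612 + 871 + 804 + 603 = 4590.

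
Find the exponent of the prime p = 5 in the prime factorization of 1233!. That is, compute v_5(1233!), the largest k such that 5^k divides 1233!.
v_5(1233!) = 305

Legendre's formula: v_p(n!) = Σ_{k ≥ 1} ⌊n / p^k⌋. For p = 5, n = 1233, the terms are:
  ⌊1233/5^1⌋ = ⌊1233/5⌋ = 246
  ⌊1233/5^2⌋ = ⌊1233/25⌋ = 49
  ⌊1233/5^3⌋ = ⌊1233/125⌋ = 9
  ⌊1233/5^4⌋ = ⌊1233/625⌋ = 1
(the next term ⌊1233/5^5⌋ = 0, terminating the sum). Summing: v_5(1233!) = 246 + 49 + 9 + 1 = 305.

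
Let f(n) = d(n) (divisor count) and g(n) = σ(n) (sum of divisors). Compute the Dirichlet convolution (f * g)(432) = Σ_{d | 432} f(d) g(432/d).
(d * σ)(432) = 8118

Divisors of 432: [1, 2, 3, 4, 6, 8, 9, 12, 16, 18, 24, 27, 36, 48, 54, 72, 108, 144, 216, 432]. For each d | 432:
  d = 1: d(1) · σ(432/1) = 1 · 1240 = 1240
  d = 2: d(2) · σ(432/2) = 2 · 600 = 1200
  d = 3: d(3) · σ(432/3) = 2 · 403 = 806
  d = 4: d(4) · σ(432/4) = 3 · 280 = 840
  d = 6: d(6) · σ(432/6) = 4 · 195 = 780
  d = 8: d(8) · σ(432/8) = 4 · 120 = 480
  d = 9: d(9) · σ(432/9) = 3 · 124 = 372
  d = 12: d(12) · σ(432/12) = 6 · 91 = 546
  d = 16: d(16) · σ(432/16) = 5 · 40 = 200
  d = 18: d(18) · σ(432/18) = 6 · 60 = 360
  d = 24: d(24) · σ(432/24) = 8 · 39 = 312
  d = 27: d(27) · σ(432/27) = 4 · 31 = 124
  d = 36: d(36) · σ(432/36) = 9 · 28 = 252
  d = 48: d(48) · σ(432/48) = 10 · 13 = 130
  d = 54: d(54) · σ(432/54) = 8 · 15 = 120
  d = 72: d(72) · σ(432/72) = 12 · 12 = 144
  d = 108: d(108) · σ(432/108) = 12 · 7 = 84
  d = 144: d(144) · σ(432/144) = 15 · 4 = 60
  d = 216: d(216) · σ(432/216) = 16 · 3 = 48
  d = 432: d(432) · σ(432/432) = 20 · 1 = 20
Summing: (d * σ)(432) = 1240 + 1200 + 806 + 840 + 780 + 480 + 372 + 546 + 200 + 360 + 312 + 124 + 252 + 130 + 120 + 144 + 84 + 60 + 48 + 20 = 8118.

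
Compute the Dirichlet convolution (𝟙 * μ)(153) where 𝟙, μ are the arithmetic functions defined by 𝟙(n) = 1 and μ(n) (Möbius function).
(𝟙 * μ)(153) = 0

Divisors of 153: [1, 3, 9, 17, 51, 153]. For each d | 153:
  d = 1: 𝟙(1) · μ(153/1) = 1 · 0 = 0
  d = 3: 𝟙(3) · μ(153/3) = 1 · 1 = 1
  d = 9: 𝟙(9) · μ(153/9) = 1 · -1 = -1
  d = 17: 𝟙(17) · μ(153/17) = 1 · 0 = 0
  d = 51: 𝟙(51) · μ(153/51) = 1 · -1 = -1
  d = 153: 𝟙(153) · μ(153/153) = 1 · 1 = 1
Summing: (𝟙 * μ)(153) = 0 + 1 + -1 + 0 + -1 + 1 = 0.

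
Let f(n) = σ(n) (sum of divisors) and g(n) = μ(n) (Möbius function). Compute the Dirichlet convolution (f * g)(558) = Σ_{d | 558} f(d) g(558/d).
(σ * μ)(558) = 558

Divisors of 558: [1, 2, 3, 6, 9, 18, 31, 62, 93, 186, 279, 558]. For each d | 558:
  d = 1: σ(1) · μ(558/1) = 1 · 0 = 0
  d = 2: σ(2) · μ(558/2) = 3 · 0 = 0
  d = 3: σ(3) · μ(558/3) = 4 · -1 = -4
  d = 6: σ(6) · μ(558/6) = 12 · 1 = 12
  d = 9: σ(9) · μ(558/9) = 13 · 1 = 13
  d = 18: σ(18) · μ(558/18) = 39 · -1 = -39
  d = 31: σ(31) · μ(558/31) = 32 · 0 = 0
  d = 62: σ(62) · μ(558/62) = 96 · 0 = 0
  d = 93: σ(93) · μ(558/93) = 128 · 1 = 128
  d = 186: σ(186) · μ(558/186) = 384 · -1 = -384
  d = 279: σ(279) · μ(558/279) = 416 · -1 = -416
  d = 558: σ(558) · μ(558/558) = 1248 · 1 = 1248
Summing: (σ * μ)(558) = 0 + 0 + -4 + 12 + 13 + -39 + 0 + 0 + 128 + -384 + -416 + 1248 = 558.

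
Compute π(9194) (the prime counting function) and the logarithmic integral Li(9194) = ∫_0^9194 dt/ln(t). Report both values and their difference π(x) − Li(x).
π(9194) = 1139;  Li(9194) ≈ 1158.23;  π(x) − Li(x) ≈ -19.23.

Direct count of primes ≤ 9194 gives π(9194) = 1139. Numerical evaluation of the logarithmic integral gives Li(9194) ≈ 1158.23. The difference π(x) − Li(x) ≈ -19.23 is typically negative for small/moderate x (Li(x) overestimates), though Littlewood's theorem shows this sign changes infinitely often.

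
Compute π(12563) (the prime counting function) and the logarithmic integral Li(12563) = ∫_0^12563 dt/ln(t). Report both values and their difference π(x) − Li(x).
π(12563) = 1500;  Li(12563) ≈ 1520.89;  π(x) − Li(x) ≈ -20.89.

Direct count of primes ≤ 12563 gives π(12563) = 1500. Numerical evaluation of the logarithmic integral gives Li(12563) ≈ 1520.89. The difference π(x) − Li(x) ≈ -20.89 is typically negative for small/moderate x (Li(x) overestimates), though Littlewood's theorem shows this sign changes infinitely often.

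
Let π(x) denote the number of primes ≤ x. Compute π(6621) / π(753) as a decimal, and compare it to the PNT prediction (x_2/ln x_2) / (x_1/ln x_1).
π(6621)/π(753) = 855/133 ≈ 6.4286;  PNT prediction ≈ 6.6202.

π(753) = 133 and π(6621) = 855, so π(6621)/π(753) ≈ 6.4286. The PNT-predicted ratio is (6621/ln(6621)) / (753/ln(753)) ≈ 6.6202. The two agree to within a few percent, as expected.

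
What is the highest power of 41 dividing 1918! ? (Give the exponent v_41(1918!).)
v_41(1918!) = 47

Legendre's formula: v_p(n!) = Σ_{k ≥ 1} ⌊n / p^k⌋. For p = 41, n = 1918, the terms are:
  ⌊1918/41^1⌋ = ⌊1918/41⌋ = 46
  ⌊1918/41^2⌋ = ⌊1918/1681⌋ = 1
(the next term ⌊1918/41^3⌋ = 0, terminating the sum). Summing: v_41(1918!) = 46 + 1 = 47.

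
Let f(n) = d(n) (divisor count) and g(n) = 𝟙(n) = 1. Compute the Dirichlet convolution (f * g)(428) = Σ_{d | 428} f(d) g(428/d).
(d * 𝟙)(428) = 18

Divisors of 428: [1, 2, 4, 107, 214, 428]. For each d | 428:
  d = 1: d(1) · 𝟙(428/1) = 1 · 1 = 1
  d = 2: d(2) · 𝟙(428/2) = 2 · 1 = 2
  d = 4: d(4) · 𝟙(428/4) = 3 · 1 = 3
  d = 107: d(107) · 𝟙(428/107) = 2 · 1 = 2
  d = 214: d(214) · 𝟙(428/214) = 4 · 1 = 4
  d = 428: d(428) · 𝟙(428/428) = 6 · 1 = 6
Summing: (d * 𝟙)(428) = 1 + 2 + 3 + 2 + 4 + 6 = 18.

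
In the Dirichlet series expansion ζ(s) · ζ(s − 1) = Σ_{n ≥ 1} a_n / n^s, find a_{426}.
σ(426) = 864

In the product (Σ m^0/m^s)(Σ k / k^s) = Σ (Σ_{d | n} d) / n^s, the coefficient of 1/n^s is σ(n) = Σ_{d | n} d. For n = 426, divisors are [1, 2, 3, 6, 71, 142, 213, 426]; summing: σ(426) = 864.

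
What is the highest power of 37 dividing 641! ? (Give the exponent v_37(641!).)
v_37(641!) = 17

Legendre's formula: v_p(n!) = Σ_{k ≥ 1} ⌊n / p^k⌋. For p = 37, n = 641, the terms are:
  ⌊641/37^1⌋ = ⌊641/37⌋ = 17
(the next term ⌊641/37^2⌋ = 0, terminating the sum). Summing: v_37(641!) = 17 = 17.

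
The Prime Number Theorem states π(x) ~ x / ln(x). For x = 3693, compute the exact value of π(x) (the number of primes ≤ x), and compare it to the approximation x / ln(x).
π(3693) = 515;  x/ln(x) ≈ 449.59;  relative error ≈ 12.70%.

Directly count primes up to 3693: π(3693) = 515. The PNT approximation gives 3693/ln(3693) ≈ 3693/8.21419 ≈ 449.59. Relative error (π(x) − x/ln(x)) / π(x) ≈ 12.70%; the approximation is known to undercount slightly (Li(x) is a better estimate).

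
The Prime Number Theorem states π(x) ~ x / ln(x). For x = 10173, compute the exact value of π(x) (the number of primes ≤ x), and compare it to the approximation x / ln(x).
π(10173) = 1249;  x/ln(x) ≈ 1102.47;  relative error ≈ 11.73%.

Directly count primes up to 10173: π(10173) = 1249. The PNT approximation gives 10173/ln(10173) ≈ 10173/9.22749 ≈ 1102.47. Relative error (π(x) − x/ln(x)) / π(x) ≈ 11.73%; the approximation is known to undercount slightly (Li(x) is a better estimate).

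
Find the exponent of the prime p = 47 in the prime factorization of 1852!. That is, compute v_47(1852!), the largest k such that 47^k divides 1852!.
v_47(1852!) = 39

Legendre's formula: v_p(n!) = Σ_{k ≥ 1} ⌊n / p^k⌋. For p = 47, n = 1852, the terms are:
  ⌊1852/47^1⌋ = ⌊1852/47⌋ = 39
(the next term ⌊1852/47^2⌋ = 0, terminating the sum). Summing: v_47(1852!) = 39 = 39.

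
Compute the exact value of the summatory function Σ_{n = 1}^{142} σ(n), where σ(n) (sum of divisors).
Σ_{n ≤ 142} σ(n) = 16615

Compute σ(n) for each 1 ≤ n ≤ 142: σ(1) = 1, σ(2) = 3, σ(3) = 4, σ(4) = 7, σ(5) = 6, σ(6) = 12, σ(7) = 8, σ(8) = 15, σ(9) = 13, σ(10) = 18, σ(11) = 12, σ(12) = 28, σ(13) = 14, σ(14) = 24, σ(15) = 24, σ(16) = 31, σ(17) = 18, σ(18) = 39, σ(19) = 20, σ(20) = 42, σ(21) = 32, σ(22) = 36, σ(23) = 24, σ(24) = 60, σ(25) = 31, σ(26) = 42, σ(27) = 40, σ(28) = 56, σ(29) = 30, σ(30) = 72, σ(31) = 32, σ(32) = 63, σ(33) = 48, σ(34) = 54, σ(35) = 48, σ(36) = 91, σ(37) = 38, σ(38) = 60, σ(39) = 56, σ(40) = 90, σ(41) = 42, σ(42) = 96, σ(43) = 44, σ(44) = 84, σ(45) = 78, σ(46) = 72, σ(47) = 48, σ(48) = 124, σ(49) = 57, σ(50) = 93, σ(51) = 72, σ(52) = 98, σ(53) = 54, σ(54) = 120, σ(55) = 72, σ(56) = 120, σ(57) = 80, σ(58) = 90, σ(59) = 60, σ(60) = 168, σ(61) = 62, σ(62) = 96, σ(63) = 104, σ(64) = 127, σ(65) = 84, σ(66) = 144, σ(67) = 68, σ(68) = 126, σ(69) = 96, σ(70) = 144, σ(71) = 72, σ(72) = 195, σ(73) = 74, σ(74) = 114, σ(75) = 124, σ(76) = 140, σ(77) = 96, σ(78) = 168, σ(79) = 80, σ(80) = 186, σ(81) = 121, σ(82) = 126, σ(83) = 84, σ(84) = 224, σ(85) = 108, σ(86) = 132, σ(87) = 120, σ(88) = 180, σ(89) = 90, σ(90) = 234, σ(91) = 112, σ(92) = 168, σ(93) = 128, σ(94) = 144, σ(95) = 120, σ(96) = 252, σ(97) = 98, σ(98) = 171, σ(99) = 156, σ(100) = 217, σ(101) = 102, σ(102) = 216, σ(103) = 104, σ(104) = 210, σ(105) = 192, σ(106) = 162, σ(107) = 108, σ(108) = 280, σ(109) = 110, σ(110) = 216, σ(111) = 152, σ(112) = 248, σ(113) = 114, σ(114) = 240, σ(115) = 144, σ(116) = 210, σ(117) = 182, σ(118) = 180, σ(119) = 144, σ(120) = 360, σ(121) = 133, σ(122) = 186, σ(123) = 168, σ(124) = 224, σ(125) = 156, σ(126) = 312, σ(127) = 128, σ(128) = 255, σ(129) = 176, σ(130) = 252, σ(131) = 132, σ(132) = 336, σ(133) = 160, σ(134) = 204, σ(135) = 240, σ(136) = 270, σ(137) = 138, σ(138) = 288, σ(139) = 140, σ(140) = 336, σ(141) = 192, σ(142) = 216. Summing all 142 values: 16615. (Average order: Σ_{n ≤ x} σ(n) ~ (π²/12) x². For x = 142, (π²/12)·142² ≈ 16584.23.)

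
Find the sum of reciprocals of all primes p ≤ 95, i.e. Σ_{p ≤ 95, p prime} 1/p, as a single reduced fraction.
Σ 1/p = 42605658161771733665696611824842057/23768741896345550770650537601358310

π(95) = 24, so the primes ≤ 95 are [2, 3, 5, 7, 11, 13, 17, 19, 23, 29, 31, 37, 41, 43, 47, 53, 59, 61, 67, 71, 73, 79, 83, 89]. Summing 1/p over these primes: 42605658161771733665696611824842057/23768741896345550770650537601358310 ≈ 1.7925. Mertens estimate ln ln(95) + 0.2615 ≈ 1.7775.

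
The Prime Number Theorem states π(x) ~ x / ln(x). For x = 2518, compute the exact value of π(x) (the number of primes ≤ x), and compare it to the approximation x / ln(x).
π(2518) = 368;  x/ln(x) ≈ 321.53;  relative error ≈ 12.63%.

Directly count primes up to 2518: π(2518) = 368. The PNT approximation gives 2518/ln(2518) ≈ 2518/7.83122 ≈ 321.53. Relative error (π(x) − x/ln(x)) / π(x) ≈ 12.63%; the approximation is known to undercount slightly (Li(x) is a better estimate).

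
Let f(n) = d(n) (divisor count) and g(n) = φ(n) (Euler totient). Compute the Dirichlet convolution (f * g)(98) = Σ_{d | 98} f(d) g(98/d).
(d * φ)(98) = 171

Divisors of 98: [1, 2, 7, 14, 49, 98]. For each d | 98:
  d = 1: d(1) · φ(98/1) = 1 · 42 = 42
  d = 2: d(2) · φ(98/2) = 2 · 42 = 84
  d = 7: d(7) · φ(98/7) = 2 · 6 = 12
  d = 14: d(14) · φ(98/14) = 4 · 6 = 24
  d = 49: d(49) · φ(98/49) = 3 · 1 = 3
  d = 98: d(98) · φ(98/98) = 6 · 1 = 6
Summing: (d * φ)(98) = 42 + 84 + 12 + 24 + 3 + 6 = 171.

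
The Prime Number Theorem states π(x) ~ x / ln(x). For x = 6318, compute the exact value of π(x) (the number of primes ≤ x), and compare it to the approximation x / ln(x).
π(6318) = 822;  x/ln(x) ≈ 721.96;  relative error ≈ 12.17%.

Directly count primes up to 6318: π(6318) = 822. The PNT approximation gives 6318/ln(6318) ≈ 6318/8.75116 ≈ 721.96. Relative error (π(x) − x/ln(x)) / π(x) ≈ 12.17%; the approximation is known to undercount slightly (Li(x) is a better estimate).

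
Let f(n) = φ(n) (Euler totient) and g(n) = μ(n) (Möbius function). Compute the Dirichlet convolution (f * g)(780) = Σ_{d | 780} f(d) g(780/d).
(φ * μ)(780) = 33

Divisors of 780: [1, 2, 3, 4, 5, 6, 10, 12, 13, 15, 20, 26, 30, 39, 52, 60, 65, 78, 130, 156, 195, 260, 390, 780]. For each d | 780:
  d = 1: φ(1) · μ(780/1) = 1 · 0 = 0
  d = 2: φ(2) · μ(780/2) = 1 · 1 = 1
  d = 3: φ(3) · μ(780/3) = 2 · 0 = 0
  d = 4: φ(4) · μ(780/4) = 2 · -1 = -2
  d = 5: φ(5) · μ(780/5) = 4 · 0 = 0
  d = 6: φ(6) · μ(780/6) = 2 · -1 = -2
  d = 10: φ(10) · μ(780/10) = 4 · -1 = -4
  d = 12: φ(12) · μ(780/12) = 4 · 1 = 4
  d = 13: φ(13) · μ(780/13) = 12 · 0 = 0
  d = 15: φ(15) · μ(780/15) = 8 · 0 = 0
  d = 20: φ(20) · μ(780/20) = 8 · 1 = 8
  d = 26: φ(26) · μ(780/26) = 12 · -1 = -12
  d = 30: φ(30) · μ(780/30) = 8 · 1 = 8
  d = 39: φ(39) · μ(780/39) = 24 · 0 = 0
  d = 52: φ(52) · μ(780/52) = 24 · 1 = 24
  d = 60: φ(60) · μ(780/60) = 16 · -1 = -16
  d = 65: φ(65) · μ(780/65) = 48 · 0 = 0
  d = 78: φ(78) · μ(780/78) = 24 · 1 = 24
  d = 130: φ(130) · μ(780/130) = 48 · 1 = 48
  d = 156: φ(156) · μ(780/156) = 48 · -1 = -48
  d = 195: φ(195) · μ(780/195) = 96 · 0 = 0
  d = 260: φ(260) · μ(780/260) = 96 · -1 = -96
  d = 390: φ(390) · μ(780/390) = 96 · -1 = -96
  d = 780: φ(780) · μ(780/780) = 192 · 1 = 192
Summing: (φ * μ)(780) = 0 + 1 + 0 + -2 + 0 + -2 + -4 + 4 + 0 + 0 + 8 + -12 + 8 + 0 + 24 + -16 + 0 + 24 + 48 + -48 + 0 + -96 + -96 + 192 = 33.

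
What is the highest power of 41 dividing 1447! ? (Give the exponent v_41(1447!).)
v_41(1447!) = 35

Legendre's formula: v_p(n!) = Σ_{k ≥ 1} ⌊n / p^k⌋. For p = 41, n = 1447, the terms are:
  ⌊1447/41^1⌋ = ⌊1447/41⌋ = 35
(the next term ⌊1447/41^2⌋ = 0, terminating the sum). Summing: v_41(1447!) = 35 = 35.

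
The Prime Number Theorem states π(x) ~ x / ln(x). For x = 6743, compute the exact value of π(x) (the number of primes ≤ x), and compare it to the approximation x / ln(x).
π(6743) = 869;  x/ln(x) ≈ 764.84;  relative error ≈ 11.99%.

Directly count primes up to 6743: π(6743) = 869. The PNT approximation gives 6743/ln(6743) ≈ 6743/8.81626 ≈ 764.84. Relative error (π(x) − x/ln(x)) / π(x) ≈ 11.99%; the approximation is known to undercount slightly (Li(x) is a better estimate).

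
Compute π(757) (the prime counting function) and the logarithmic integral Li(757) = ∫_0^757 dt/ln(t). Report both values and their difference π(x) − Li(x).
π(757) = 134;  Li(757) ≈ 141.74;  π(x) − Li(x) ≈ -7.74.

Direct count of primes ≤ 757 gives π(757) = 134. Numerical evaluation of the logarithmic integral gives Li(757) ≈ 141.74. The difference π(x) − Li(x) ≈ -7.74 is typically negative for small/moderate x (Li(x) overestimates), though Littlewood's theorem shows this sign changes infinitely often.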